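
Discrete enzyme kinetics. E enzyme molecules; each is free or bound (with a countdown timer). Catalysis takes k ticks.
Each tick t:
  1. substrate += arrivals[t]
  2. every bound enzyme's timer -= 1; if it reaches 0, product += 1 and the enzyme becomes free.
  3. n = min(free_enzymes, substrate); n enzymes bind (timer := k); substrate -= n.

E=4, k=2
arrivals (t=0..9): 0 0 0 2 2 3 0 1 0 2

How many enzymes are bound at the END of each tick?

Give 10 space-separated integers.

Answer: 0 0 0 2 4 4 3 2 1 2

Derivation:
t=0: arr=0 -> substrate=0 bound=0 product=0
t=1: arr=0 -> substrate=0 bound=0 product=0
t=2: arr=0 -> substrate=0 bound=0 product=0
t=3: arr=2 -> substrate=0 bound=2 product=0
t=4: arr=2 -> substrate=0 bound=4 product=0
t=5: arr=3 -> substrate=1 bound=4 product=2
t=6: arr=0 -> substrate=0 bound=3 product=4
t=7: arr=1 -> substrate=0 bound=2 product=6
t=8: arr=0 -> substrate=0 bound=1 product=7
t=9: arr=2 -> substrate=0 bound=2 product=8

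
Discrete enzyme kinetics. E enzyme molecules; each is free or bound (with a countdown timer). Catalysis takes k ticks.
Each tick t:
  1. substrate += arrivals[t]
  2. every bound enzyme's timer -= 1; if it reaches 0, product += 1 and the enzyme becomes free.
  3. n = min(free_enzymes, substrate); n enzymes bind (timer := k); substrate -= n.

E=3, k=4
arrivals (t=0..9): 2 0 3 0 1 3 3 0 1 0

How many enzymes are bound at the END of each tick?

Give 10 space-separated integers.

Answer: 2 2 3 3 3 3 3 3 3 3

Derivation:
t=0: arr=2 -> substrate=0 bound=2 product=0
t=1: arr=0 -> substrate=0 bound=2 product=0
t=2: arr=3 -> substrate=2 bound=3 product=0
t=3: arr=0 -> substrate=2 bound=3 product=0
t=4: arr=1 -> substrate=1 bound=3 product=2
t=5: arr=3 -> substrate=4 bound=3 product=2
t=6: arr=3 -> substrate=6 bound=3 product=3
t=7: arr=0 -> substrate=6 bound=3 product=3
t=8: arr=1 -> substrate=5 bound=3 product=5
t=9: arr=0 -> substrate=5 bound=3 product=5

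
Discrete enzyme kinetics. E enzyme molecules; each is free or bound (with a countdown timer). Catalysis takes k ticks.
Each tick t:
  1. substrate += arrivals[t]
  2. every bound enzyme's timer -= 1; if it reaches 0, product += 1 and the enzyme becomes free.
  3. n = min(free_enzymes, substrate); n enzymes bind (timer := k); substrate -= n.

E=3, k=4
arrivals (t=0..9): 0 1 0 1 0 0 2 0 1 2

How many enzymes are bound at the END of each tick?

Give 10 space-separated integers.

Answer: 0 1 1 2 2 1 3 2 3 3

Derivation:
t=0: arr=0 -> substrate=0 bound=0 product=0
t=1: arr=1 -> substrate=0 bound=1 product=0
t=2: arr=0 -> substrate=0 bound=1 product=0
t=3: arr=1 -> substrate=0 bound=2 product=0
t=4: arr=0 -> substrate=0 bound=2 product=0
t=5: arr=0 -> substrate=0 bound=1 product=1
t=6: arr=2 -> substrate=0 bound=3 product=1
t=7: arr=0 -> substrate=0 bound=2 product=2
t=8: arr=1 -> substrate=0 bound=3 product=2
t=9: arr=2 -> substrate=2 bound=3 product=2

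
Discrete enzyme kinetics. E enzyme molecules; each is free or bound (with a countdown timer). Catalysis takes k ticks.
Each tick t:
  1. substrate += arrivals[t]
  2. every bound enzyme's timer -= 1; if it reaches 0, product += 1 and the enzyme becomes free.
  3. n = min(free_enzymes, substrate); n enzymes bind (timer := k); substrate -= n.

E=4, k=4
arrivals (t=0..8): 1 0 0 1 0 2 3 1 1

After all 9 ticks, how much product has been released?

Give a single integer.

t=0: arr=1 -> substrate=0 bound=1 product=0
t=1: arr=0 -> substrate=0 bound=1 product=0
t=2: arr=0 -> substrate=0 bound=1 product=0
t=3: arr=1 -> substrate=0 bound=2 product=0
t=4: arr=0 -> substrate=0 bound=1 product=1
t=5: arr=2 -> substrate=0 bound=3 product=1
t=6: arr=3 -> substrate=2 bound=4 product=1
t=7: arr=1 -> substrate=2 bound=4 product=2
t=8: arr=1 -> substrate=3 bound=4 product=2

Answer: 2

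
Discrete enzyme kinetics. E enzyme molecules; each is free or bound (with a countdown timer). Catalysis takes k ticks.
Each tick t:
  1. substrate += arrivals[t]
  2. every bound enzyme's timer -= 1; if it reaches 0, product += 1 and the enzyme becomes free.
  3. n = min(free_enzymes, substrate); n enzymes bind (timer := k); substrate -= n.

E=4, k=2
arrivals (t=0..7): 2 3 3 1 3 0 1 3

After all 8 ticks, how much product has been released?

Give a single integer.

t=0: arr=2 -> substrate=0 bound=2 product=0
t=1: arr=3 -> substrate=1 bound=4 product=0
t=2: arr=3 -> substrate=2 bound=4 product=2
t=3: arr=1 -> substrate=1 bound=4 product=4
t=4: arr=3 -> substrate=2 bound=4 product=6
t=5: arr=0 -> substrate=0 bound=4 product=8
t=6: arr=1 -> substrate=0 bound=3 product=10
t=7: arr=3 -> substrate=0 bound=4 product=12

Answer: 12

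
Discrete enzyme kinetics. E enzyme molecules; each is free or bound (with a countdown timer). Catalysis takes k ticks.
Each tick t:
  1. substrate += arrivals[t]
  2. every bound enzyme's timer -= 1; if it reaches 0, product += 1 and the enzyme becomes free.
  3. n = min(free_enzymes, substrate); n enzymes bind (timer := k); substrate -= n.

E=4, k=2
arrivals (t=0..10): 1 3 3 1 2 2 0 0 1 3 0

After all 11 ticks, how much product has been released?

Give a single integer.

Answer: 13

Derivation:
t=0: arr=1 -> substrate=0 bound=1 product=0
t=1: arr=3 -> substrate=0 bound=4 product=0
t=2: arr=3 -> substrate=2 bound=4 product=1
t=3: arr=1 -> substrate=0 bound=4 product=4
t=4: arr=2 -> substrate=1 bound=4 product=5
t=5: arr=2 -> substrate=0 bound=4 product=8
t=6: arr=0 -> substrate=0 bound=3 product=9
t=7: arr=0 -> substrate=0 bound=0 product=12
t=8: arr=1 -> substrate=0 bound=1 product=12
t=9: arr=3 -> substrate=0 bound=4 product=12
t=10: arr=0 -> substrate=0 bound=3 product=13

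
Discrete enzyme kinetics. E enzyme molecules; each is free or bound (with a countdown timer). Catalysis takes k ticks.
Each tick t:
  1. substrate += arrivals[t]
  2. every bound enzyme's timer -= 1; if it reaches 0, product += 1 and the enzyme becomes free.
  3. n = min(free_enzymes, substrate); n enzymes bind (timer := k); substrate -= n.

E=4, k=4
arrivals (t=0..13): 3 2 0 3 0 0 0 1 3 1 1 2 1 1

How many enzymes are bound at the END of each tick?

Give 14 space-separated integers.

Answer: 3 4 4 4 4 4 4 4 4 4 4 4 4 4

Derivation:
t=0: arr=3 -> substrate=0 bound=3 product=0
t=1: arr=2 -> substrate=1 bound=4 product=0
t=2: arr=0 -> substrate=1 bound=4 product=0
t=3: arr=3 -> substrate=4 bound=4 product=0
t=4: arr=0 -> substrate=1 bound=4 product=3
t=5: arr=0 -> substrate=0 bound=4 product=4
t=6: arr=0 -> substrate=0 bound=4 product=4
t=7: arr=1 -> substrate=1 bound=4 product=4
t=8: arr=3 -> substrate=1 bound=4 product=7
t=9: arr=1 -> substrate=1 bound=4 product=8
t=10: arr=1 -> substrate=2 bound=4 product=8
t=11: arr=2 -> substrate=4 bound=4 product=8
t=12: arr=1 -> substrate=2 bound=4 product=11
t=13: arr=1 -> substrate=2 bound=4 product=12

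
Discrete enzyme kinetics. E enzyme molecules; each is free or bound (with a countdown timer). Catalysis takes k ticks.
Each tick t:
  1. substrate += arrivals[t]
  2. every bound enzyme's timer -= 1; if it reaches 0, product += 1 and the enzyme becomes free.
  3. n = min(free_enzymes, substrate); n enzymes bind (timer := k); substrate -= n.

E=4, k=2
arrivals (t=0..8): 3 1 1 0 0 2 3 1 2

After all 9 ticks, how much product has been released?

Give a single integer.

t=0: arr=3 -> substrate=0 bound=3 product=0
t=1: arr=1 -> substrate=0 bound=4 product=0
t=2: arr=1 -> substrate=0 bound=2 product=3
t=3: arr=0 -> substrate=0 bound=1 product=4
t=4: arr=0 -> substrate=0 bound=0 product=5
t=5: arr=2 -> substrate=0 bound=2 product=5
t=6: arr=3 -> substrate=1 bound=4 product=5
t=7: arr=1 -> substrate=0 bound=4 product=7
t=8: arr=2 -> substrate=0 bound=4 product=9

Answer: 9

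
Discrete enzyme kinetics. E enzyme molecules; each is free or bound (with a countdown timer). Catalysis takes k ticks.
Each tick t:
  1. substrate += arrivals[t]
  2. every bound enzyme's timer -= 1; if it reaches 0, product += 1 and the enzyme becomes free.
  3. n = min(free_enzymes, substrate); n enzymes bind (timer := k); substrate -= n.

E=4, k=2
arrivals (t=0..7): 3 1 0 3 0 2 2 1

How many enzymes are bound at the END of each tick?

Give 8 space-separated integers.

Answer: 3 4 1 3 3 2 4 3

Derivation:
t=0: arr=3 -> substrate=0 bound=3 product=0
t=1: arr=1 -> substrate=0 bound=4 product=0
t=2: arr=0 -> substrate=0 bound=1 product=3
t=3: arr=3 -> substrate=0 bound=3 product=4
t=4: arr=0 -> substrate=0 bound=3 product=4
t=5: arr=2 -> substrate=0 bound=2 product=7
t=6: arr=2 -> substrate=0 bound=4 product=7
t=7: arr=1 -> substrate=0 bound=3 product=9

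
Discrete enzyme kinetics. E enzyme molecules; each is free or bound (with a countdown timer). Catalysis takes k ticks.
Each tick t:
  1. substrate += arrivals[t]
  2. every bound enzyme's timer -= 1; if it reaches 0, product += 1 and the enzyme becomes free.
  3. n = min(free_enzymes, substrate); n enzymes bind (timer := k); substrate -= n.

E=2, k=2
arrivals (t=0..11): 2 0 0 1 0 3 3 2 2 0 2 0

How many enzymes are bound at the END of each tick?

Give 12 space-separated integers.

t=0: arr=2 -> substrate=0 bound=2 product=0
t=1: arr=0 -> substrate=0 bound=2 product=0
t=2: arr=0 -> substrate=0 bound=0 product=2
t=3: arr=1 -> substrate=0 bound=1 product=2
t=4: arr=0 -> substrate=0 bound=1 product=2
t=5: arr=3 -> substrate=1 bound=2 product=3
t=6: arr=3 -> substrate=4 bound=2 product=3
t=7: arr=2 -> substrate=4 bound=2 product=5
t=8: arr=2 -> substrate=6 bound=2 product=5
t=9: arr=0 -> substrate=4 bound=2 product=7
t=10: arr=2 -> substrate=6 bound=2 product=7
t=11: arr=0 -> substrate=4 bound=2 product=9

Answer: 2 2 0 1 1 2 2 2 2 2 2 2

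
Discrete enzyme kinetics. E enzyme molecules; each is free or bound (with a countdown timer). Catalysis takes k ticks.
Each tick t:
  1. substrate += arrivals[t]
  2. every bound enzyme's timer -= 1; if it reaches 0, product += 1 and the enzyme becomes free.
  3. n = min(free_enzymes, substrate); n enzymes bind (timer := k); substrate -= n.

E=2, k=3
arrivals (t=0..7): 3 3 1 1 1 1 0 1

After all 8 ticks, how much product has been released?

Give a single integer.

t=0: arr=3 -> substrate=1 bound=2 product=0
t=1: arr=3 -> substrate=4 bound=2 product=0
t=2: arr=1 -> substrate=5 bound=2 product=0
t=3: arr=1 -> substrate=4 bound=2 product=2
t=4: arr=1 -> substrate=5 bound=2 product=2
t=5: arr=1 -> substrate=6 bound=2 product=2
t=6: arr=0 -> substrate=4 bound=2 product=4
t=7: arr=1 -> substrate=5 bound=2 product=4

Answer: 4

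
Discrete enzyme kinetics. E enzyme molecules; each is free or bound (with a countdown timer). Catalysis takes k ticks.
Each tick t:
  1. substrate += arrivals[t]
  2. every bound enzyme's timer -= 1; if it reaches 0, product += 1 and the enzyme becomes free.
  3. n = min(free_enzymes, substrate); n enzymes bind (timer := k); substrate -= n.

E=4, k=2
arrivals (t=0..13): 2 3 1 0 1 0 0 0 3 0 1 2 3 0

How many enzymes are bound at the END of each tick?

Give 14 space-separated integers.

t=0: arr=2 -> substrate=0 bound=2 product=0
t=1: arr=3 -> substrate=1 bound=4 product=0
t=2: arr=1 -> substrate=0 bound=4 product=2
t=3: arr=0 -> substrate=0 bound=2 product=4
t=4: arr=1 -> substrate=0 bound=1 product=6
t=5: arr=0 -> substrate=0 bound=1 product=6
t=6: arr=0 -> substrate=0 bound=0 product=7
t=7: arr=0 -> substrate=0 bound=0 product=7
t=8: arr=3 -> substrate=0 bound=3 product=7
t=9: arr=0 -> substrate=0 bound=3 product=7
t=10: arr=1 -> substrate=0 bound=1 product=10
t=11: arr=2 -> substrate=0 bound=3 product=10
t=12: arr=3 -> substrate=1 bound=4 product=11
t=13: arr=0 -> substrate=0 bound=3 product=13

Answer: 2 4 4 2 1 1 0 0 3 3 1 3 4 3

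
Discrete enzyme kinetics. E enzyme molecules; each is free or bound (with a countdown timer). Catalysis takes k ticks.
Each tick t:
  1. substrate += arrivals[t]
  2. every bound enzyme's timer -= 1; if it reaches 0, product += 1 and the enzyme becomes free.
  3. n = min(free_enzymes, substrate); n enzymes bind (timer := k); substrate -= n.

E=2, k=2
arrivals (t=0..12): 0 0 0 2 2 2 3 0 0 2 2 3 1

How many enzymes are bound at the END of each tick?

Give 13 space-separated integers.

t=0: arr=0 -> substrate=0 bound=0 product=0
t=1: arr=0 -> substrate=0 bound=0 product=0
t=2: arr=0 -> substrate=0 bound=0 product=0
t=3: arr=2 -> substrate=0 bound=2 product=0
t=4: arr=2 -> substrate=2 bound=2 product=0
t=5: arr=2 -> substrate=2 bound=2 product=2
t=6: arr=3 -> substrate=5 bound=2 product=2
t=7: arr=0 -> substrate=3 bound=2 product=4
t=8: arr=0 -> substrate=3 bound=2 product=4
t=9: arr=2 -> substrate=3 bound=2 product=6
t=10: arr=2 -> substrate=5 bound=2 product=6
t=11: arr=3 -> substrate=6 bound=2 product=8
t=12: arr=1 -> substrate=7 bound=2 product=8

Answer: 0 0 0 2 2 2 2 2 2 2 2 2 2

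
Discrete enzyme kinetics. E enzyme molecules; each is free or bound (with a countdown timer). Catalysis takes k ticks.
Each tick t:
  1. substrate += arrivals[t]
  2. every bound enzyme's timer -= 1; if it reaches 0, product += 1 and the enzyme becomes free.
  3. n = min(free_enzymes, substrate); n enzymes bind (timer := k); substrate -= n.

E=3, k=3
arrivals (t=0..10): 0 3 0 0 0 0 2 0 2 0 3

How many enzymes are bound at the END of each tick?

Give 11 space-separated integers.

Answer: 0 3 3 3 0 0 2 2 3 2 3

Derivation:
t=0: arr=0 -> substrate=0 bound=0 product=0
t=1: arr=3 -> substrate=0 bound=3 product=0
t=2: arr=0 -> substrate=0 bound=3 product=0
t=3: arr=0 -> substrate=0 bound=3 product=0
t=4: arr=0 -> substrate=0 bound=0 product=3
t=5: arr=0 -> substrate=0 bound=0 product=3
t=6: arr=2 -> substrate=0 bound=2 product=3
t=7: arr=0 -> substrate=0 bound=2 product=3
t=8: arr=2 -> substrate=1 bound=3 product=3
t=9: arr=0 -> substrate=0 bound=2 product=5
t=10: arr=3 -> substrate=2 bound=3 product=5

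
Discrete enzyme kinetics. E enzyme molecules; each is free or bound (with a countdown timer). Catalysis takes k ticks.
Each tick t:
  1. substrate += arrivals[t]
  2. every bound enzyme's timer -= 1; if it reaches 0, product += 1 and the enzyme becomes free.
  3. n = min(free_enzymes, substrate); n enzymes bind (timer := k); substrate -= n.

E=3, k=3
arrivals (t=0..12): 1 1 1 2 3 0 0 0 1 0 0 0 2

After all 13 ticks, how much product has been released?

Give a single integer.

t=0: arr=1 -> substrate=0 bound=1 product=0
t=1: arr=1 -> substrate=0 bound=2 product=0
t=2: arr=1 -> substrate=0 bound=3 product=0
t=3: arr=2 -> substrate=1 bound=3 product=1
t=4: arr=3 -> substrate=3 bound=3 product=2
t=5: arr=0 -> substrate=2 bound=3 product=3
t=6: arr=0 -> substrate=1 bound=3 product=4
t=7: arr=0 -> substrate=0 bound=3 product=5
t=8: arr=1 -> substrate=0 bound=3 product=6
t=9: arr=0 -> substrate=0 bound=2 product=7
t=10: arr=0 -> substrate=0 bound=1 product=8
t=11: arr=0 -> substrate=0 bound=0 product=9
t=12: arr=2 -> substrate=0 bound=2 product=9

Answer: 9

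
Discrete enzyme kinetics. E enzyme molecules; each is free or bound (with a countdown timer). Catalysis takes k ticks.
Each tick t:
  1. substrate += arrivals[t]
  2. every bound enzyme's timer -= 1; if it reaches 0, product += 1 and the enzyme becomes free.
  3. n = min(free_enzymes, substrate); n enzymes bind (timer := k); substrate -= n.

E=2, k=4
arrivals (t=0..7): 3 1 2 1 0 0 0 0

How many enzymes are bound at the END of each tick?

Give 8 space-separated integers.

t=0: arr=3 -> substrate=1 bound=2 product=0
t=1: arr=1 -> substrate=2 bound=2 product=0
t=2: arr=2 -> substrate=4 bound=2 product=0
t=3: arr=1 -> substrate=5 bound=2 product=0
t=4: arr=0 -> substrate=3 bound=2 product=2
t=5: arr=0 -> substrate=3 bound=2 product=2
t=6: arr=0 -> substrate=3 bound=2 product=2
t=7: arr=0 -> substrate=3 bound=2 product=2

Answer: 2 2 2 2 2 2 2 2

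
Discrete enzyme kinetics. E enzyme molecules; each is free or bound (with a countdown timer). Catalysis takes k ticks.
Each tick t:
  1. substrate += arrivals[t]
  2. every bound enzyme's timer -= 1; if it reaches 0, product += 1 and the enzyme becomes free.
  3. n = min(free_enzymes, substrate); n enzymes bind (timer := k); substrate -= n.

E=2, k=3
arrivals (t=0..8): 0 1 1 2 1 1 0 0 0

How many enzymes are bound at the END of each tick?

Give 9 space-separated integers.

t=0: arr=0 -> substrate=0 bound=0 product=0
t=1: arr=1 -> substrate=0 bound=1 product=0
t=2: arr=1 -> substrate=0 bound=2 product=0
t=3: arr=2 -> substrate=2 bound=2 product=0
t=4: arr=1 -> substrate=2 bound=2 product=1
t=5: arr=1 -> substrate=2 bound=2 product=2
t=6: arr=0 -> substrate=2 bound=2 product=2
t=7: arr=0 -> substrate=1 bound=2 product=3
t=8: arr=0 -> substrate=0 bound=2 product=4

Answer: 0 1 2 2 2 2 2 2 2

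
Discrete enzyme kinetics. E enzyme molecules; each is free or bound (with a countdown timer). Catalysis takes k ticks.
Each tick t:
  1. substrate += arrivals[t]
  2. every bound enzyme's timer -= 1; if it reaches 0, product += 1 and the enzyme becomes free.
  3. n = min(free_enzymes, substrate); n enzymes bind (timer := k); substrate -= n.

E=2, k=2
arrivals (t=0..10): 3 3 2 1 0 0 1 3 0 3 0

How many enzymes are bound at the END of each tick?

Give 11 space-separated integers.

Answer: 2 2 2 2 2 2 2 2 2 2 2

Derivation:
t=0: arr=3 -> substrate=1 bound=2 product=0
t=1: arr=3 -> substrate=4 bound=2 product=0
t=2: arr=2 -> substrate=4 bound=2 product=2
t=3: arr=1 -> substrate=5 bound=2 product=2
t=4: arr=0 -> substrate=3 bound=2 product=4
t=5: arr=0 -> substrate=3 bound=2 product=4
t=6: arr=1 -> substrate=2 bound=2 product=6
t=7: arr=3 -> substrate=5 bound=2 product=6
t=8: arr=0 -> substrate=3 bound=2 product=8
t=9: arr=3 -> substrate=6 bound=2 product=8
t=10: arr=0 -> substrate=4 bound=2 product=10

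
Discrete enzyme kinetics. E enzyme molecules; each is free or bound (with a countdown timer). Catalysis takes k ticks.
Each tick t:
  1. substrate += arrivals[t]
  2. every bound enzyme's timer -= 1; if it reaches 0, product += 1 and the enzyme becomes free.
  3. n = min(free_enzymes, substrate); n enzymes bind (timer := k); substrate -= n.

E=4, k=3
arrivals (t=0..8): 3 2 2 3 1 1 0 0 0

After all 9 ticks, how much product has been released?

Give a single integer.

t=0: arr=3 -> substrate=0 bound=3 product=0
t=1: arr=2 -> substrate=1 bound=4 product=0
t=2: arr=2 -> substrate=3 bound=4 product=0
t=3: arr=3 -> substrate=3 bound=4 product=3
t=4: arr=1 -> substrate=3 bound=4 product=4
t=5: arr=1 -> substrate=4 bound=4 product=4
t=6: arr=0 -> substrate=1 bound=4 product=7
t=7: arr=0 -> substrate=0 bound=4 product=8
t=8: arr=0 -> substrate=0 bound=4 product=8

Answer: 8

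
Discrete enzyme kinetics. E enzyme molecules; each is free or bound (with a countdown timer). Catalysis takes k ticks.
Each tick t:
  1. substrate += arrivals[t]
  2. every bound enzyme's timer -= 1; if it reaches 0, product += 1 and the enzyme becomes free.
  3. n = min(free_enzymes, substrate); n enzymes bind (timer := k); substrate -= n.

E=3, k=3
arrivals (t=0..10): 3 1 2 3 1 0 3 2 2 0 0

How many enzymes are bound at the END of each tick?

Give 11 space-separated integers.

t=0: arr=3 -> substrate=0 bound=3 product=0
t=1: arr=1 -> substrate=1 bound=3 product=0
t=2: arr=2 -> substrate=3 bound=3 product=0
t=3: arr=3 -> substrate=3 bound=3 product=3
t=4: arr=1 -> substrate=4 bound=3 product=3
t=5: arr=0 -> substrate=4 bound=3 product=3
t=6: arr=3 -> substrate=4 bound=3 product=6
t=7: arr=2 -> substrate=6 bound=3 product=6
t=8: arr=2 -> substrate=8 bound=3 product=6
t=9: arr=0 -> substrate=5 bound=3 product=9
t=10: arr=0 -> substrate=5 bound=3 product=9

Answer: 3 3 3 3 3 3 3 3 3 3 3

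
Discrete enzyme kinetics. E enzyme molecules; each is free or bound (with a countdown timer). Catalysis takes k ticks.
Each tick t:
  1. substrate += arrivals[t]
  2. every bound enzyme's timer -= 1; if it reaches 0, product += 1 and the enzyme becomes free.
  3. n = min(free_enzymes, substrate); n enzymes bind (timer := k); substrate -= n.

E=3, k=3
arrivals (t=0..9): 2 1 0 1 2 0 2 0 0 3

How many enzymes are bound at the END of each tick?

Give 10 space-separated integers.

Answer: 2 3 3 2 3 3 3 2 2 3

Derivation:
t=0: arr=2 -> substrate=0 bound=2 product=0
t=1: arr=1 -> substrate=0 bound=3 product=0
t=2: arr=0 -> substrate=0 bound=3 product=0
t=3: arr=1 -> substrate=0 bound=2 product=2
t=4: arr=2 -> substrate=0 bound=3 product=3
t=5: arr=0 -> substrate=0 bound=3 product=3
t=6: arr=2 -> substrate=1 bound=3 product=4
t=7: arr=0 -> substrate=0 bound=2 product=6
t=8: arr=0 -> substrate=0 bound=2 product=6
t=9: arr=3 -> substrate=1 bound=3 product=7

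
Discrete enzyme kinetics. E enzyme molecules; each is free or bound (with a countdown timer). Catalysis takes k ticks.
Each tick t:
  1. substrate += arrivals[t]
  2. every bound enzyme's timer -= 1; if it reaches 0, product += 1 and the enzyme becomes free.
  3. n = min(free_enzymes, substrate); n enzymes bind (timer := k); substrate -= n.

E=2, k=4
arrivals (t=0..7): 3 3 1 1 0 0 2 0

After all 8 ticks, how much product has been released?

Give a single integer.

Answer: 2

Derivation:
t=0: arr=3 -> substrate=1 bound=2 product=0
t=1: arr=3 -> substrate=4 bound=2 product=0
t=2: arr=1 -> substrate=5 bound=2 product=0
t=3: arr=1 -> substrate=6 bound=2 product=0
t=4: arr=0 -> substrate=4 bound=2 product=2
t=5: arr=0 -> substrate=4 bound=2 product=2
t=6: arr=2 -> substrate=6 bound=2 product=2
t=7: arr=0 -> substrate=6 bound=2 product=2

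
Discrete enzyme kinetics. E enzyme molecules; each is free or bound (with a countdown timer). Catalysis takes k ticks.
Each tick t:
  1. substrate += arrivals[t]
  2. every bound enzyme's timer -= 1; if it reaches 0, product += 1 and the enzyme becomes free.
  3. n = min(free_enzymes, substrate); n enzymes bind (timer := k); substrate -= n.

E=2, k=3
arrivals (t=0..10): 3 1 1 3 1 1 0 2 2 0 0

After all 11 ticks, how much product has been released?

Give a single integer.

t=0: arr=3 -> substrate=1 bound=2 product=0
t=1: arr=1 -> substrate=2 bound=2 product=0
t=2: arr=1 -> substrate=3 bound=2 product=0
t=3: arr=3 -> substrate=4 bound=2 product=2
t=4: arr=1 -> substrate=5 bound=2 product=2
t=5: arr=1 -> substrate=6 bound=2 product=2
t=6: arr=0 -> substrate=4 bound=2 product=4
t=7: arr=2 -> substrate=6 bound=2 product=4
t=8: arr=2 -> substrate=8 bound=2 product=4
t=9: arr=0 -> substrate=6 bound=2 product=6
t=10: arr=0 -> substrate=6 bound=2 product=6

Answer: 6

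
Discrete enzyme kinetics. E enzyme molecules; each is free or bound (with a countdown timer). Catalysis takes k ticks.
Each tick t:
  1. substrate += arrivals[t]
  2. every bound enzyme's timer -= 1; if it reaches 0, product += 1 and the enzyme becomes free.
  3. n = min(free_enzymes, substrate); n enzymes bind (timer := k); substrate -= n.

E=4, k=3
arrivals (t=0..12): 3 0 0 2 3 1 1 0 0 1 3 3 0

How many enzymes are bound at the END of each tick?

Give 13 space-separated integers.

Answer: 3 3 3 2 4 4 4 3 3 2 4 4 4

Derivation:
t=0: arr=3 -> substrate=0 bound=3 product=0
t=1: arr=0 -> substrate=0 bound=3 product=0
t=2: arr=0 -> substrate=0 bound=3 product=0
t=3: arr=2 -> substrate=0 bound=2 product=3
t=4: arr=3 -> substrate=1 bound=4 product=3
t=5: arr=1 -> substrate=2 bound=4 product=3
t=6: arr=1 -> substrate=1 bound=4 product=5
t=7: arr=0 -> substrate=0 bound=3 product=7
t=8: arr=0 -> substrate=0 bound=3 product=7
t=9: arr=1 -> substrate=0 bound=2 product=9
t=10: arr=3 -> substrate=0 bound=4 product=10
t=11: arr=3 -> substrate=3 bound=4 product=10
t=12: arr=0 -> substrate=2 bound=4 product=11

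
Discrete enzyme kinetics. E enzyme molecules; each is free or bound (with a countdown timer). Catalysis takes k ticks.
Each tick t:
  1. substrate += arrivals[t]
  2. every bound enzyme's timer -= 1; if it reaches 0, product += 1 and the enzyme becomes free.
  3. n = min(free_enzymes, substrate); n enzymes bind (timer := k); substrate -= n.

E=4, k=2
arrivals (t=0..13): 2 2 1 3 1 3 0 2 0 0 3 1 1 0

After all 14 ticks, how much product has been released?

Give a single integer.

t=0: arr=2 -> substrate=0 bound=2 product=0
t=1: arr=2 -> substrate=0 bound=4 product=0
t=2: arr=1 -> substrate=0 bound=3 product=2
t=3: arr=3 -> substrate=0 bound=4 product=4
t=4: arr=1 -> substrate=0 bound=4 product=5
t=5: arr=3 -> substrate=0 bound=4 product=8
t=6: arr=0 -> substrate=0 bound=3 product=9
t=7: arr=2 -> substrate=0 bound=2 product=12
t=8: arr=0 -> substrate=0 bound=2 product=12
t=9: arr=0 -> substrate=0 bound=0 product=14
t=10: arr=3 -> substrate=0 bound=3 product=14
t=11: arr=1 -> substrate=0 bound=4 product=14
t=12: arr=1 -> substrate=0 bound=2 product=17
t=13: arr=0 -> substrate=0 bound=1 product=18

Answer: 18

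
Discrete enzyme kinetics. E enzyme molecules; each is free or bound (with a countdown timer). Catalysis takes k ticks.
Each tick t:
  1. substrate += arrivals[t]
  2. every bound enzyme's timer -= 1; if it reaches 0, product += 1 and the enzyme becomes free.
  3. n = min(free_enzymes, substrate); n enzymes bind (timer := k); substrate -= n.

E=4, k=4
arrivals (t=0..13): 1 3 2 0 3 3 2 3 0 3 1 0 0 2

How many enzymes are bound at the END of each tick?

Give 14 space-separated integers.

Answer: 1 4 4 4 4 4 4 4 4 4 4 4 4 4

Derivation:
t=0: arr=1 -> substrate=0 bound=1 product=0
t=1: arr=3 -> substrate=0 bound=4 product=0
t=2: arr=2 -> substrate=2 bound=4 product=0
t=3: arr=0 -> substrate=2 bound=4 product=0
t=4: arr=3 -> substrate=4 bound=4 product=1
t=5: arr=3 -> substrate=4 bound=4 product=4
t=6: arr=2 -> substrate=6 bound=4 product=4
t=7: arr=3 -> substrate=9 bound=4 product=4
t=8: arr=0 -> substrate=8 bound=4 product=5
t=9: arr=3 -> substrate=8 bound=4 product=8
t=10: arr=1 -> substrate=9 bound=4 product=8
t=11: arr=0 -> substrate=9 bound=4 product=8
t=12: arr=0 -> substrate=8 bound=4 product=9
t=13: arr=2 -> substrate=7 bound=4 product=12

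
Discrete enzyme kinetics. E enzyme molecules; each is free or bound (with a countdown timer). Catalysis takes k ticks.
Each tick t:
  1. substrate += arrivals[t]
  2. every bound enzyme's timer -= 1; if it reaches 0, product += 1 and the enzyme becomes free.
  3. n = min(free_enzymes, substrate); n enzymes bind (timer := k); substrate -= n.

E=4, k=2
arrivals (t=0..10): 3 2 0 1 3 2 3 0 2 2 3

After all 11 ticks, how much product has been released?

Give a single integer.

Answer: 16

Derivation:
t=0: arr=3 -> substrate=0 bound=3 product=0
t=1: arr=2 -> substrate=1 bound=4 product=0
t=2: arr=0 -> substrate=0 bound=2 product=3
t=3: arr=1 -> substrate=0 bound=2 product=4
t=4: arr=3 -> substrate=0 bound=4 product=5
t=5: arr=2 -> substrate=1 bound=4 product=6
t=6: arr=3 -> substrate=1 bound=4 product=9
t=7: arr=0 -> substrate=0 bound=4 product=10
t=8: arr=2 -> substrate=0 bound=3 product=13
t=9: arr=2 -> substrate=0 bound=4 product=14
t=10: arr=3 -> substrate=1 bound=4 product=16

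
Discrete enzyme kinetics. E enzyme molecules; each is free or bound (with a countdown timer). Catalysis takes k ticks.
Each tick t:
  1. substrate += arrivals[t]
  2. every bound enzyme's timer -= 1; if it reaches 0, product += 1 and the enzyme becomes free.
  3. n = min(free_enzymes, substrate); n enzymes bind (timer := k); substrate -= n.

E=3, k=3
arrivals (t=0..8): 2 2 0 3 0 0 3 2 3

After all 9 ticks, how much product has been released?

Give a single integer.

t=0: arr=2 -> substrate=0 bound=2 product=0
t=1: arr=2 -> substrate=1 bound=3 product=0
t=2: arr=0 -> substrate=1 bound=3 product=0
t=3: arr=3 -> substrate=2 bound=3 product=2
t=4: arr=0 -> substrate=1 bound=3 product=3
t=5: arr=0 -> substrate=1 bound=3 product=3
t=6: arr=3 -> substrate=2 bound=3 product=5
t=7: arr=2 -> substrate=3 bound=3 product=6
t=8: arr=3 -> substrate=6 bound=3 product=6

Answer: 6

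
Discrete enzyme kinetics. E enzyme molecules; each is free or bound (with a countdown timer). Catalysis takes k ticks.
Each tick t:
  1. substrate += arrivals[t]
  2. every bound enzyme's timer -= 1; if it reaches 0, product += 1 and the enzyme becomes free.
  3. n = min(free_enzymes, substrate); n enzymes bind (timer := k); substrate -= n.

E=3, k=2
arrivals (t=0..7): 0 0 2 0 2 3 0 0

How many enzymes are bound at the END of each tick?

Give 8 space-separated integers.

Answer: 0 0 2 2 2 3 3 2

Derivation:
t=0: arr=0 -> substrate=0 bound=0 product=0
t=1: arr=0 -> substrate=0 bound=0 product=0
t=2: arr=2 -> substrate=0 bound=2 product=0
t=3: arr=0 -> substrate=0 bound=2 product=0
t=4: arr=2 -> substrate=0 bound=2 product=2
t=5: arr=3 -> substrate=2 bound=3 product=2
t=6: arr=0 -> substrate=0 bound=3 product=4
t=7: arr=0 -> substrate=0 bound=2 product=5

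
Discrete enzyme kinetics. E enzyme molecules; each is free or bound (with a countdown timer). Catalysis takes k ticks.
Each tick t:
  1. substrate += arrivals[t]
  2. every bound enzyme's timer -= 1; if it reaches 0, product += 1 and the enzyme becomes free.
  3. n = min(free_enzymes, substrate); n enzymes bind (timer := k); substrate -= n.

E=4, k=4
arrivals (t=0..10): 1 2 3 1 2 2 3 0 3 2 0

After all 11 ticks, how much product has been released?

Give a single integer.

t=0: arr=1 -> substrate=0 bound=1 product=0
t=1: arr=2 -> substrate=0 bound=3 product=0
t=2: arr=3 -> substrate=2 bound=4 product=0
t=3: arr=1 -> substrate=3 bound=4 product=0
t=4: arr=2 -> substrate=4 bound=4 product=1
t=5: arr=2 -> substrate=4 bound=4 product=3
t=6: arr=3 -> substrate=6 bound=4 product=4
t=7: arr=0 -> substrate=6 bound=4 product=4
t=8: arr=3 -> substrate=8 bound=4 product=5
t=9: arr=2 -> substrate=8 bound=4 product=7
t=10: arr=0 -> substrate=7 bound=4 product=8

Answer: 8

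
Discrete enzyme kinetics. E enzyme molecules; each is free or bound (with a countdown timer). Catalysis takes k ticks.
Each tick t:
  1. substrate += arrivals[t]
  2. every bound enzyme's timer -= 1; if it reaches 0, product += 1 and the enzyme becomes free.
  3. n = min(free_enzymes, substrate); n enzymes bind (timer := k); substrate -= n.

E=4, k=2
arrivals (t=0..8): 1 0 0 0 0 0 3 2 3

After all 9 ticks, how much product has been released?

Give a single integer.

Answer: 4

Derivation:
t=0: arr=1 -> substrate=0 bound=1 product=0
t=1: arr=0 -> substrate=0 bound=1 product=0
t=2: arr=0 -> substrate=0 bound=0 product=1
t=3: arr=0 -> substrate=0 bound=0 product=1
t=4: arr=0 -> substrate=0 bound=0 product=1
t=5: arr=0 -> substrate=0 bound=0 product=1
t=6: arr=3 -> substrate=0 bound=3 product=1
t=7: arr=2 -> substrate=1 bound=4 product=1
t=8: arr=3 -> substrate=1 bound=4 product=4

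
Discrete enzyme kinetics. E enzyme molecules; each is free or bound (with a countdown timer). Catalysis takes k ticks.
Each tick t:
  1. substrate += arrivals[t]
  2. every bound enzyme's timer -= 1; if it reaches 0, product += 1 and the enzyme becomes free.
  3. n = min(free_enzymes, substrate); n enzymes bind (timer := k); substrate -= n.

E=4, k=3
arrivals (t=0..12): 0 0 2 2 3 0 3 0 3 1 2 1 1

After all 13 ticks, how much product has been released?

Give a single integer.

t=0: arr=0 -> substrate=0 bound=0 product=0
t=1: arr=0 -> substrate=0 bound=0 product=0
t=2: arr=2 -> substrate=0 bound=2 product=0
t=3: arr=2 -> substrate=0 bound=4 product=0
t=4: arr=3 -> substrate=3 bound=4 product=0
t=5: arr=0 -> substrate=1 bound=4 product=2
t=6: arr=3 -> substrate=2 bound=4 product=4
t=7: arr=0 -> substrate=2 bound=4 product=4
t=8: arr=3 -> substrate=3 bound=4 product=6
t=9: arr=1 -> substrate=2 bound=4 product=8
t=10: arr=2 -> substrate=4 bound=4 product=8
t=11: arr=1 -> substrate=3 bound=4 product=10
t=12: arr=1 -> substrate=2 bound=4 product=12

Answer: 12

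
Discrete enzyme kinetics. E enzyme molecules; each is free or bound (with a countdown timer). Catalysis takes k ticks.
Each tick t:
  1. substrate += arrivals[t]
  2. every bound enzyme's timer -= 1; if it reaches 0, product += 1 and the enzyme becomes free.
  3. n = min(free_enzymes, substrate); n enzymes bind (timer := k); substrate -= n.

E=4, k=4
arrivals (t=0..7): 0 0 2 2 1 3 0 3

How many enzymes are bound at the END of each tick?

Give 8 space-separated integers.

t=0: arr=0 -> substrate=0 bound=0 product=0
t=1: arr=0 -> substrate=0 bound=0 product=0
t=2: arr=2 -> substrate=0 bound=2 product=0
t=3: arr=2 -> substrate=0 bound=4 product=0
t=4: arr=1 -> substrate=1 bound=4 product=0
t=5: arr=3 -> substrate=4 bound=4 product=0
t=6: arr=0 -> substrate=2 bound=4 product=2
t=7: arr=3 -> substrate=3 bound=4 product=4

Answer: 0 0 2 4 4 4 4 4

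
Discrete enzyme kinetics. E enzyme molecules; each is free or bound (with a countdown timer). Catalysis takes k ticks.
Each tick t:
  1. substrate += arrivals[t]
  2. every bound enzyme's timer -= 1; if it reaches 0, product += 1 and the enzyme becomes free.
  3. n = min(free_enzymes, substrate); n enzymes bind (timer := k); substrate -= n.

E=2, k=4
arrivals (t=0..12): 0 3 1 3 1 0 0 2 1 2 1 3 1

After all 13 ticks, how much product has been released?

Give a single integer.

t=0: arr=0 -> substrate=0 bound=0 product=0
t=1: arr=3 -> substrate=1 bound=2 product=0
t=2: arr=1 -> substrate=2 bound=2 product=0
t=3: arr=3 -> substrate=5 bound=2 product=0
t=4: arr=1 -> substrate=6 bound=2 product=0
t=5: arr=0 -> substrate=4 bound=2 product=2
t=6: arr=0 -> substrate=4 bound=2 product=2
t=7: arr=2 -> substrate=6 bound=2 product=2
t=8: arr=1 -> substrate=7 bound=2 product=2
t=9: arr=2 -> substrate=7 bound=2 product=4
t=10: arr=1 -> substrate=8 bound=2 product=4
t=11: arr=3 -> substrate=11 bound=2 product=4
t=12: arr=1 -> substrate=12 bound=2 product=4

Answer: 4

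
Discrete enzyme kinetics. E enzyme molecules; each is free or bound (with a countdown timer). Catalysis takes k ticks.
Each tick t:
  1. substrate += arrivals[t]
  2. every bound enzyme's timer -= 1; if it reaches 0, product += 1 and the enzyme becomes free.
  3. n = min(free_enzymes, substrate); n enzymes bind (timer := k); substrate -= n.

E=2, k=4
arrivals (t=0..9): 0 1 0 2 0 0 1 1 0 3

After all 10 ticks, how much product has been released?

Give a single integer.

t=0: arr=0 -> substrate=0 bound=0 product=0
t=1: arr=1 -> substrate=0 bound=1 product=0
t=2: arr=0 -> substrate=0 bound=1 product=0
t=3: arr=2 -> substrate=1 bound=2 product=0
t=4: arr=0 -> substrate=1 bound=2 product=0
t=5: arr=0 -> substrate=0 bound=2 product=1
t=6: arr=1 -> substrate=1 bound=2 product=1
t=7: arr=1 -> substrate=1 bound=2 product=2
t=8: arr=0 -> substrate=1 bound=2 product=2
t=9: arr=3 -> substrate=3 bound=2 product=3

Answer: 3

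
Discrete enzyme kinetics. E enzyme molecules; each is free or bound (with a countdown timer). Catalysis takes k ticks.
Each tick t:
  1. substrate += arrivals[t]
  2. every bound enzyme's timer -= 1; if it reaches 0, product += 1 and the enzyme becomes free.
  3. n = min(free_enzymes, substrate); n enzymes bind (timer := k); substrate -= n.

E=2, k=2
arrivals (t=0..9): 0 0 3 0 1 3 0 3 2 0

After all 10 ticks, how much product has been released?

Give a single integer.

Answer: 6

Derivation:
t=0: arr=0 -> substrate=0 bound=0 product=0
t=1: arr=0 -> substrate=0 bound=0 product=0
t=2: arr=3 -> substrate=1 bound=2 product=0
t=3: arr=0 -> substrate=1 bound=2 product=0
t=4: arr=1 -> substrate=0 bound=2 product=2
t=5: arr=3 -> substrate=3 bound=2 product=2
t=6: arr=0 -> substrate=1 bound=2 product=4
t=7: arr=3 -> substrate=4 bound=2 product=4
t=8: arr=2 -> substrate=4 bound=2 product=6
t=9: arr=0 -> substrate=4 bound=2 product=6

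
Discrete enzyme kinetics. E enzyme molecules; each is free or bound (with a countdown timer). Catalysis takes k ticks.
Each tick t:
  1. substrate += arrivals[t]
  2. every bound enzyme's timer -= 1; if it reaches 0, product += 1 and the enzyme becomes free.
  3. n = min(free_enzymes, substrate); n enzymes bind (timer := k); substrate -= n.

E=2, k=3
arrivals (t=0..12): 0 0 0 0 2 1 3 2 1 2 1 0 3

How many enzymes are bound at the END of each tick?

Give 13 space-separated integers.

t=0: arr=0 -> substrate=0 bound=0 product=0
t=1: arr=0 -> substrate=0 bound=0 product=0
t=2: arr=0 -> substrate=0 bound=0 product=0
t=3: arr=0 -> substrate=0 bound=0 product=0
t=4: arr=2 -> substrate=0 bound=2 product=0
t=5: arr=1 -> substrate=1 bound=2 product=0
t=6: arr=3 -> substrate=4 bound=2 product=0
t=7: arr=2 -> substrate=4 bound=2 product=2
t=8: arr=1 -> substrate=5 bound=2 product=2
t=9: arr=2 -> substrate=7 bound=2 product=2
t=10: arr=1 -> substrate=6 bound=2 product=4
t=11: arr=0 -> substrate=6 bound=2 product=4
t=12: arr=3 -> substrate=9 bound=2 product=4

Answer: 0 0 0 0 2 2 2 2 2 2 2 2 2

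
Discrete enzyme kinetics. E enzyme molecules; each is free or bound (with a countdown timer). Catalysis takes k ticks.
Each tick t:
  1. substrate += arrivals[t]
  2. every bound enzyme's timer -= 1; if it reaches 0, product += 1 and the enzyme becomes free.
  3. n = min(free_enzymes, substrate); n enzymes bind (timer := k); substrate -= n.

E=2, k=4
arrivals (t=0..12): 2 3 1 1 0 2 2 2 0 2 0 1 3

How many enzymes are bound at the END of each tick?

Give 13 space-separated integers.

Answer: 2 2 2 2 2 2 2 2 2 2 2 2 2

Derivation:
t=0: arr=2 -> substrate=0 bound=2 product=0
t=1: arr=3 -> substrate=3 bound=2 product=0
t=2: arr=1 -> substrate=4 bound=2 product=0
t=3: arr=1 -> substrate=5 bound=2 product=0
t=4: arr=0 -> substrate=3 bound=2 product=2
t=5: arr=2 -> substrate=5 bound=2 product=2
t=6: arr=2 -> substrate=7 bound=2 product=2
t=7: arr=2 -> substrate=9 bound=2 product=2
t=8: arr=0 -> substrate=7 bound=2 product=4
t=9: arr=2 -> substrate=9 bound=2 product=4
t=10: arr=0 -> substrate=9 bound=2 product=4
t=11: arr=1 -> substrate=10 bound=2 product=4
t=12: arr=3 -> substrate=11 bound=2 product=6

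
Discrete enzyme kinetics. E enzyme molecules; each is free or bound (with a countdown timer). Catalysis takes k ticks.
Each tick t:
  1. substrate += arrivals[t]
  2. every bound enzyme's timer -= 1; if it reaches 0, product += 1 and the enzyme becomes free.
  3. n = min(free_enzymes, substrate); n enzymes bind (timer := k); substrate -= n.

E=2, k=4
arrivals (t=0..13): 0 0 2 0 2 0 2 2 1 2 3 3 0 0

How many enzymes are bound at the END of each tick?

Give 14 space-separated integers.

t=0: arr=0 -> substrate=0 bound=0 product=0
t=1: arr=0 -> substrate=0 bound=0 product=0
t=2: arr=2 -> substrate=0 bound=2 product=0
t=3: arr=0 -> substrate=0 bound=2 product=0
t=4: arr=2 -> substrate=2 bound=2 product=0
t=5: arr=0 -> substrate=2 bound=2 product=0
t=6: arr=2 -> substrate=2 bound=2 product=2
t=7: arr=2 -> substrate=4 bound=2 product=2
t=8: arr=1 -> substrate=5 bound=2 product=2
t=9: arr=2 -> substrate=7 bound=2 product=2
t=10: arr=3 -> substrate=8 bound=2 product=4
t=11: arr=3 -> substrate=11 bound=2 product=4
t=12: arr=0 -> substrate=11 bound=2 product=4
t=13: arr=0 -> substrate=11 bound=2 product=4

Answer: 0 0 2 2 2 2 2 2 2 2 2 2 2 2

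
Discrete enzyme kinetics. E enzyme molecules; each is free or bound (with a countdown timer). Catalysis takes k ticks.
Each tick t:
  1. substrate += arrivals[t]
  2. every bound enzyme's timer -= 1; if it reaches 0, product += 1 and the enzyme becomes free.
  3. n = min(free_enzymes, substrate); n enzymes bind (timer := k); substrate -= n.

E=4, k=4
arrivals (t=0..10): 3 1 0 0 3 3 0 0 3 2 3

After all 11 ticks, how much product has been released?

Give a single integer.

t=0: arr=3 -> substrate=0 bound=3 product=0
t=1: arr=1 -> substrate=0 bound=4 product=0
t=2: arr=0 -> substrate=0 bound=4 product=0
t=3: arr=0 -> substrate=0 bound=4 product=0
t=4: arr=3 -> substrate=0 bound=4 product=3
t=5: arr=3 -> substrate=2 bound=4 product=4
t=6: arr=0 -> substrate=2 bound=4 product=4
t=7: arr=0 -> substrate=2 bound=4 product=4
t=8: arr=3 -> substrate=2 bound=4 product=7
t=9: arr=2 -> substrate=3 bound=4 product=8
t=10: arr=3 -> substrate=6 bound=4 product=8

Answer: 8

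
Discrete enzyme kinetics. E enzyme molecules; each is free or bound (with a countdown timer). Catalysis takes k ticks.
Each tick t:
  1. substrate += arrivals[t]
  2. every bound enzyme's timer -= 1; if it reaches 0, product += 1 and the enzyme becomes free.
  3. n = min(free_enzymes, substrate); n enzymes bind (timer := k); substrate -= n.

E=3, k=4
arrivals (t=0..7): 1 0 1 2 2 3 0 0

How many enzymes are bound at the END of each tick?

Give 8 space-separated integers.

t=0: arr=1 -> substrate=0 bound=1 product=0
t=1: arr=0 -> substrate=0 bound=1 product=0
t=2: arr=1 -> substrate=0 bound=2 product=0
t=3: arr=2 -> substrate=1 bound=3 product=0
t=4: arr=2 -> substrate=2 bound=3 product=1
t=5: arr=3 -> substrate=5 bound=3 product=1
t=6: arr=0 -> substrate=4 bound=3 product=2
t=7: arr=0 -> substrate=3 bound=3 product=3

Answer: 1 1 2 3 3 3 3 3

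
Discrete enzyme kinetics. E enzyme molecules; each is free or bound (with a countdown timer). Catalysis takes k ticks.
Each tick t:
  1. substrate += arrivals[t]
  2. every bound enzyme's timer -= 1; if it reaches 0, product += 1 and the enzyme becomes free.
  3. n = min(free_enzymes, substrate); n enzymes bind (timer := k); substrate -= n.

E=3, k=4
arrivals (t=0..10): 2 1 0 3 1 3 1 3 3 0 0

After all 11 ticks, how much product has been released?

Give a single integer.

Answer: 6

Derivation:
t=0: arr=2 -> substrate=0 bound=2 product=0
t=1: arr=1 -> substrate=0 bound=3 product=0
t=2: arr=0 -> substrate=0 bound=3 product=0
t=3: arr=3 -> substrate=3 bound=3 product=0
t=4: arr=1 -> substrate=2 bound=3 product=2
t=5: arr=3 -> substrate=4 bound=3 product=3
t=6: arr=1 -> substrate=5 bound=3 product=3
t=7: arr=3 -> substrate=8 bound=3 product=3
t=8: arr=3 -> substrate=9 bound=3 product=5
t=9: arr=0 -> substrate=8 bound=3 product=6
t=10: arr=0 -> substrate=8 bound=3 product=6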